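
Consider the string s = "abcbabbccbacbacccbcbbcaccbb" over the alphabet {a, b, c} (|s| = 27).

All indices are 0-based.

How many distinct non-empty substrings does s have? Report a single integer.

rank→(start, suffix):
  0 → (4, 'abbccbacbacccbcbbcaccbb')
  1 → (0, 'abcbabbccbacbacccbcbbcaccbb')
  2 → (10, 'acbacccbcbbcaccbb')
  3 → (22, 'accbb')
  4 → (13, 'acccbcbbcaccbb')
  5 → (26, 'b')
  6 → (3, 'babbccbacbacccbcbbcaccbb')
  7 → (9, 'bacbacccbcbbcaccbb')
  8 → (12, 'bacccbcbbcaccbb')
  9 → (25, 'bb')
  10 → (19, 'bbcaccbb')
  11 → (5, 'bbccbacbacccbcbbcaccbb')
  12 → (20, 'bcaccbb')
  13 → (1, 'bcbabbccbacbacccbcbbcaccbb')
  14 → (17, 'bcbbcaccbb')
  15 → (6, 'bccbacbacccbcbbcaccbb')
  16 → (21, 'caccbb')
  17 → (2, 'cbabbccbacbacccbcbbcaccbb')
  18 → (8, 'cbacbacccbcbbcaccbb')
  19 → (11, 'cbacccbcbbcaccbb')
  20 → (24, 'cbb')
  21 → (18, 'cbbcaccbb')
  22 → (16, 'cbcbbcaccbb')
  23 → (7, 'ccbacbacccbcbbcaccbb')
  24 → (23, 'ccbb')
  25 → (15, 'ccbcbbcaccbb')
  26 → (14, 'cccbcbbcaccbb')

SA = [4, 0, 10, 22, 13, 26, 3, 9, 12, 25, 19, 5, 20, 1, 17, 6, 21, 2, 8, 11, 24, 18, 16, 7, 23, 15, 14]
rank  pair      lcp
   1  s[4:],s[0:]  2  'ab'
   2  s[0:],s[10:]  1  'a'
   3  s[10:],s[22:]  2  'ac'
   4  s[22:],s[13:]  3  'acc'
   5  s[13:],s[26:]  0  ''
   6  s[26:],s[3:]  1  'b'
   7  s[3:],s[9:]  2  'ba'
   8  s[9:],s[12:]  3  'bac'
   9  s[12:],s[25:]  1  'b'
  10  s[25:],s[19:]  2  'bb'
  11  s[19:],s[5:]  3  'bbc'
  12  s[5:],s[20:]  1  'b'
  13  s[20:],s[1:]  2  'bc'
  14  s[1:],s[17:]  3  'bcb'
  15  s[17:],s[6:]  2  'bc'
  16  s[6:],s[21:]  0  ''
  17  s[21:],s[2:]  1  'c'
  18  s[2:],s[8:]  3  'cba'
  19  s[8:],s[11:]  4  'cbac'
  20  s[11:],s[24:]  2  'cb'
  21  s[24:],s[18:]  3  'cbb'
  22  s[18:],s[16:]  2  'cb'
  23  s[16:],s[7:]  1  'c'
  24  s[7:],s[23:]  3  'ccb'
  25  s[23:],s[15:]  3  'ccb'
  26  s[15:],s[14:]  2  'cc'

n(n+1)/2 = 27·28/2 = 378
Σ LCP = 0 + 2 + 1 + 2 + 3 + 0 + 1 + 2 + 3 + 1 + 2 + 3 + 1 + 2 + 3 + 2 + 0 + 1 + 3 + 4 + 2 + 3 + 2 + 1 + 3 + 3 + 2 = 52
distinct = 378 − 52 = 326

326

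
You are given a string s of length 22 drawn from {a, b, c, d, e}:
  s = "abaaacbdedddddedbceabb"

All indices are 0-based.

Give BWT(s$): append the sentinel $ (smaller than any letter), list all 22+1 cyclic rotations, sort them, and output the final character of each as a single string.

bba$eabaadcabeeddddbcdd

rank  rotation                 last
    0  $abaaacbdedddddedbceabb  b
    1  aaacbdedddddedbceabb$ab  b
    2  aacbdedddddedbceabb$aba  a
    3  abaaacbdedddddedbceabb$  $
    4  abb$abaaacbdedddddedbce  e
    5  acbdedddddedbceabb$abaa  a
    6  b$abaaacbdedddddedbceab  b
    7  baaacbdedddddedbceabb$a  a
    8  bb$abaaacbdedddddedbcea  a
    9  bceabb$abaaacbdeddddded  d
   10  bdedddddedbceabb$abaaac  c
   11  cbdedddddedbceabb$abaaa  a
   12  ceabb$abaaacbdedddddedb  b
   13  dbceabb$abaaacbdeddddde  e
   14  dddddedbceabb$abaaacbde  e
   15  ddddedbceabb$abaaacbded  d
   16  dddedbceabb$abaaacbdedd  d
   17  ddedbceabb$abaaacbdeddd  d
   18  dedbceabb$abaaacbdedddd  d
   19  dedddddedbceabb$abaaacb  b
   20  eabb$abaaacbdedddddedbc  c
   21  edbceabb$abaaacbdeddddd  d
   22  edddddedbceabb$abaaacbd  d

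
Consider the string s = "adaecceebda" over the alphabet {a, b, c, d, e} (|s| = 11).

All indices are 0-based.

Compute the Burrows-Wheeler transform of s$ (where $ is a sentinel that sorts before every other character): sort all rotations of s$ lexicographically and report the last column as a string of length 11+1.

ad$deecbaeac

rank  rotation      last
    0  $adaecceebda  a
    1  a$adaecceebd  d
    2  adaecceebda$  $
    3  aecceebda$ad  d
    4  bda$adaeccee  e
    5  cceebda$adae  e
    6  ceebda$adaec  c
    7  da$adaecceeb  b
    8  daecceebda$a  a
    9  ebda$adaecce  e
   10  ecceebda$ada  a
   11  eebda$adaecc  c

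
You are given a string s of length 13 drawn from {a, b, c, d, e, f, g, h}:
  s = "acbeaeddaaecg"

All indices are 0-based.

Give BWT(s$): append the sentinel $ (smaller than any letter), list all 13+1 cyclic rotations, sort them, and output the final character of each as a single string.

gd$aecaedebaac

rank  rotation        last
    0  $acbeaeddaaecg  g
    1  aaecg$acbeaedd  d
    2  acbeaeddaaecg$  $
    3  aecg$acbeaedda  a
    4  aeddaaecg$acbe  e
    5  beaeddaaecg$ac  c
    6  cbeaeddaaecg$a  a
    7  cg$acbeaeddaae  e
    8  daaecg$acbeaed  d
    9  ddaaecg$acbeae  e
   10  eaeddaaecg$acb  b
   11  ecg$acbeaeddaa  a
   12  eddaaecg$acbea  a
   13  g$acbeaeddaaec  c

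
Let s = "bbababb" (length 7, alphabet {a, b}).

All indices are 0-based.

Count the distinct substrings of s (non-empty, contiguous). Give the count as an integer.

19

rank | idx | suffix
   0 |   2 | ababb
   1 |   4 | abb
   2 |   6 | b
   3 |   1 | bababb
   4 |   3 | babb
   5 |   5 | bb
   6 |   0 | bbababb

SA = [2, 4, 6, 1, 3, 5, 0]
i: (SA[i-1],SA[i]) lcp shared
  1: (2,4) 2 'ab'
  2: (4,6) 0 ''
  3: (6,1) 1 'b'
  4: (1,3) 3 'bab'
  5: (3,5) 1 'b'
  6: (5,0) 2 'bb'

n(n+1)/2 = 7·8/2 = 28
Σ LCP = 0 + 2 + 0 + 1 + 3 + 1 + 2 = 9
distinct = 28 − 9 = 19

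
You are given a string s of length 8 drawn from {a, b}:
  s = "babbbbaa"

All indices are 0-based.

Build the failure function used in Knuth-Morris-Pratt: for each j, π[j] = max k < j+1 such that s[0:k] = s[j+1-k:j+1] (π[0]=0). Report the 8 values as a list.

[0, 0, 1, 1, 1, 1, 2, 0]

π[0] = 0
j=1 s[j]='a': π[1]=0 (border '')
j=2 s[j]='b': π[2]=1 (border 'b')
j=3 s[j]='b': k: 1→0; π[3]=1 (border 'b')
j=4 s[j]='b': k: 1→0; π[4]=1 (border 'b')
j=5 s[j]='b': k: 1→0; π[5]=1 (border 'b')
j=6 s[j]='a': π[6]=2 (border 'ba')
j=7 s[j]='a': k: 2→0; π[7]=0 (border '')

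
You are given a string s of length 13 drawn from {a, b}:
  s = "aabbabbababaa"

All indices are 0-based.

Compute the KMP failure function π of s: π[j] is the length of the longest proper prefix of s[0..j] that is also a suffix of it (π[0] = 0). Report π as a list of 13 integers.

π[0] = 0
j=1 s[j]='a': π[1]=1 (border 'a')
j=2 s[j]='b': k: 1→0; π[2]=0 (border '')
j=3 s[j]='b': π[3]=0 (border '')
j=4 s[j]='a': π[4]=1 (border 'a')
j=5 s[j]='b': k: 1→0; π[5]=0 (border '')
j=6 s[j]='b': π[6]=0 (border '')
j=7 s[j]='a': π[7]=1 (border 'a')
j=8 s[j]='b': k: 1→0; π[8]=0 (border '')
j=9 s[j]='a': π[9]=1 (border 'a')
j=10 s[j]='b': k: 1→0; π[10]=0 (border '')
j=11 s[j]='a': π[11]=1 (border 'a')
j=12 s[j]='a': π[12]=2 (border 'aa')

[0, 1, 0, 0, 1, 0, 0, 1, 0, 1, 0, 1, 2]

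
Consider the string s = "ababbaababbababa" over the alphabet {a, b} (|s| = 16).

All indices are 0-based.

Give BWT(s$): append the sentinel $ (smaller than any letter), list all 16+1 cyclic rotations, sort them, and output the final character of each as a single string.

abbbb$abbababaaaa

rank  rotation           last
    0  $ababbaababbababa  a
    1  a$ababbaababbabab  b
    2  aababbababa$ababb  b
    3  aba$ababbaababbab  b
    4  ababa$ababbaababb  b
    5  ababbaababbababa$  $
    6  ababbababa$ababba  a
    7  abbaababbababa$ab  b
    8  abbababa$ababbaab  b
    9  ba$ababbaababbaba  a
   10  baababbababa$abab  b
   11  baba$ababbaababba  a
   12  bababa$ababbaabab  b
   13  babbaababbababa$a  a
   14  babbababa$ababbaa  a
   15  bbaababbababa$aba  a
   16  bbababa$ababbaaba  a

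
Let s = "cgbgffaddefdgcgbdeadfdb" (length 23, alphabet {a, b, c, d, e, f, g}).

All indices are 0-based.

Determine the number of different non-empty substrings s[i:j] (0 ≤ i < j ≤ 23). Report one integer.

rank→(start, suffix):
  0 → (6, 'addefdgcgbdeadfdb')
  1 → (18, 'adfdb')
  2 → (22, 'b')
  3 → (15, 'bdeadfdb')
  4 → (2, 'bgffaddefdgcgbdeadfdb')
  5 → (13, 'cgbdeadfdb')
  6 → (0, 'cgbgffaddefdgcgbdeadfdb')
  7 → (21, 'db')
  8 → (7, 'ddefdgcgbdeadfdb')
  9 → (16, 'deadfdb')
  10 → (8, 'defdgcgbdeadfdb')
  11 → (19, 'dfdb')
  12 → (11, 'dgcgbdeadfdb')
  13 → (17, 'eadfdb')
  14 → (9, 'efdgcgbdeadfdb')
  15 → (5, 'faddefdgcgbdeadfdb')
  16 → (20, 'fdb')
  17 → (10, 'fdgcgbdeadfdb')
  18 → (4, 'ffaddefdgcgbdeadfdb')
  19 → (14, 'gbdeadfdb')
  20 → (1, 'gbgffaddefdgcgbdeadfdb')
  21 → (12, 'gcgbdeadfdb')
  22 → (3, 'gffaddefdgcgbdeadfdb')

SA = [6, 18, 22, 15, 2, 13, 0, 21, 7, 16, 8, 19, 11, 17, 9, 5, 20, 10, 4, 14, 1, 12, 3]
[i] adj suffixes → lcp
  [1] 6/18 → 2 ('ad')
  [2] 18/22 → 0 ('')
  [3] 22/15 → 1 ('b')
  [4] 15/2 → 1 ('b')
  [5] 2/13 → 0 ('')
  [6] 13/0 → 3 ('cgb')
  [7] 0/21 → 0 ('')
  [8] 21/7 → 1 ('d')
  [9] 7/16 → 1 ('d')
  [10] 16/8 → 2 ('de')
  [11] 8/19 → 1 ('d')
  [12] 19/11 → 1 ('d')
  [13] 11/17 → 0 ('')
  [14] 17/9 → 1 ('e')
  [15] 9/5 → 0 ('')
  [16] 5/20 → 1 ('f')
  [17] 20/10 → 2 ('fd')
  [18] 10/4 → 1 ('f')
  [19] 4/14 → 0 ('')
  [20] 14/1 → 2 ('gb')
  [21] 1/12 → 1 ('g')
  [22] 12/3 → 1 ('g')

n(n+1)/2 = 23·24/2 = 276
Σ LCP = 0 + 2 + 0 + 1 + 1 + 0 + 3 + 0 + 1 + 1 + 2 + 1 + 1 + 0 + 1 + 0 + 1 + 2 + 1 + 0 + 2 + 1 + 1 = 22
distinct = 276 − 22 = 254

254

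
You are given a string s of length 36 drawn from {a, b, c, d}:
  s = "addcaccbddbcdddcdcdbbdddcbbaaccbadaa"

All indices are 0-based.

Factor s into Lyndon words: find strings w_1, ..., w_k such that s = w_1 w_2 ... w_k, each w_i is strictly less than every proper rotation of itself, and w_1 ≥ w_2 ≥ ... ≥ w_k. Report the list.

["addc", "accbddbcdddcdcdbbdddcbb", "aaccbad", "a", "a"]

emit factor 1: 'addc' (i=0, period=4)
emit factor 2: 'accbddbcdddcdcdbbdddcbb' (i=4, period=23)
emit factor 3: 'aaccbad' (i=27, period=7)
emit factor 4: 'a' (i=34, period=1)
emit factor 5: 'a' (i=35, period=1)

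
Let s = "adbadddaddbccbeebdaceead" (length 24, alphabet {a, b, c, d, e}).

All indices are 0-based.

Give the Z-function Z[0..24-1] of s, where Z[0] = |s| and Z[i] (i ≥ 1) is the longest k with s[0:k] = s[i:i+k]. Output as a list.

Z[0]=24
i=1: i≥r, start 0; Z[1]=0
i=2: i≥r, start 0; Z[2]=0
i=3: i≥r, start 0; Z[3]=2 grow→box=[3,5)
i=4: min(r-i=1, Z[1]=0)=0; Z[4]=0
i=5: i≥r, start 0; Z[5]=0
i=6: i≥r, start 0; Z[6]=0
i=7: i≥r, start 0; Z[7]=2 grow→box=[7,9)
i=8: min(r-i=1, Z[1]=0)=0; Z[8]=0
i=9: i≥r, start 0; Z[9]=0
i=10: i≥r, start 0; Z[10]=0
i=11: i≥r, start 0; Z[11]=0
i=12: i≥r, start 0; Z[12]=0
i=13: i≥r, start 0; Z[13]=0
i=14: i≥r, start 0; Z[14]=0
i=15: i≥r, start 0; Z[15]=0
i=16: i≥r, start 0; Z[16]=0
i=17: i≥r, start 0; Z[17]=0
i=18: i≥r, start 0; Z[18]=1 grow→box=[18,19)
i=19: i≥r, start 0; Z[19]=0
i=20: i≥r, start 0; Z[20]=0
i=21: i≥r, start 0; Z[21]=0
i=22: i≥r, start 0; Z[22]=2 grow→box=[22,24)
i=23: min(r-i=1, Z[1]=0)=0; Z[23]=0

[24, 0, 0, 2, 0, 0, 0, 2, 0, 0, 0, 0, 0, 0, 0, 0, 0, 0, 1, 0, 0, 0, 2, 0]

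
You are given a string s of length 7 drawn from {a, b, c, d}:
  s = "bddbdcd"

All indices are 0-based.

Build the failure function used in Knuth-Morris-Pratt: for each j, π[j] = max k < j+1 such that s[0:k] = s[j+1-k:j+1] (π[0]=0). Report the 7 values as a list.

[0, 0, 0, 1, 2, 0, 0]

π[0] = 0
j=1 s[j]='d': π[1]=0 (border '')
j=2 s[j]='d': π[2]=0 (border '')
j=3 s[j]='b': π[3]=1 (border 'b')
j=4 s[j]='d': π[4]=2 (border 'bd')
j=5 s[j]='c': k: 2→0; π[5]=0 (border '')
j=6 s[j]='d': π[6]=0 (border '')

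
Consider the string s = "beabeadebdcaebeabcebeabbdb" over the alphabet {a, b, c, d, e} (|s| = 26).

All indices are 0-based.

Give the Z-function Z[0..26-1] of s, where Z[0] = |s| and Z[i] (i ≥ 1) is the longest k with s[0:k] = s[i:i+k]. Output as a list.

[26, 0, 0, 3, 0, 0, 0, 0, 1, 0, 0, 0, 0, 4, 0, 0, 1, 0, 0, 4, 0, 0, 1, 1, 0, 1]

Z[0]=26
i=1: fresh scan; Z[1]=0
i=2: fresh scan; Z[2]=0
i=3: fresh scan; Z[3]=3 grow→box=[3,6)
i=4: min(r-i=2, Z[1]=0)=0; Z[4]=0
i=5: min(r-i=1, Z[2]=0)=0; Z[5]=0
i=6: fresh scan; Z[6]=0
i=7: fresh scan; Z[7]=0
i=8: fresh scan; Z[8]=1 grow→box=[8,9)
i=9: fresh scan; Z[9]=0
i=10: fresh scan; Z[10]=0
i=11: fresh scan; Z[11]=0
i=12: fresh scan; Z[12]=0
i=13: fresh scan; Z[13]=4 grow→box=[13,17)
i=14: min(r-i=3, Z[1]=0)=0; Z[14]=0
i=15: min(r-i=2, Z[2]=0)=0; Z[15]=0
i=16: min(r-i=1, Z[3]=3)=1; Z[16]=1
i=17: fresh scan; Z[17]=0
i=18: fresh scan; Z[18]=0
i=19: fresh scan; Z[19]=4 grow→box=[19,23)
i=20: min(r-i=3, Z[1]=0)=0; Z[20]=0
i=21: min(r-i=2, Z[2]=0)=0; Z[21]=0
i=22: min(r-i=1, Z[3]=3)=1; Z[22]=1
i=23: fresh scan; Z[23]=1 grow→box=[23,24)
i=24: fresh scan; Z[24]=0
i=25: fresh scan; Z[25]=1 grow→box=[25,26)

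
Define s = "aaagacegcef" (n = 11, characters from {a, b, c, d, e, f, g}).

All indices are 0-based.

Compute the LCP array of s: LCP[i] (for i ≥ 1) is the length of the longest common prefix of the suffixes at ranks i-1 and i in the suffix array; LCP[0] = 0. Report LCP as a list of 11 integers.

rank→(start, suffix):
  0 → (0, 'aaagacegcef')
  1 → (1, 'aagacegcef')
  2 → (4, 'acegcef')
  3 → (2, 'agacegcef')
  4 → (8, 'cef')
  5 → (5, 'cegcef')
  6 → (9, 'ef')
  7 → (6, 'egcef')
  8 → (10, 'f')
  9 → (3, 'gacegcef')
  10 → (7, 'gcef')

SA = [0, 1, 4, 2, 8, 5, 9, 6, 10, 3, 7]
i: (SA[i-1],SA[i]) lcp shared
  1: (0,1) 2 'aa'
  2: (1,4) 1 'a'
  3: (4,2) 1 'a'
  4: (2,8) 0 ''
  5: (8,5) 2 'ce'
  6: (5,9) 0 ''
  7: (9,6) 1 'e'
  8: (6,10) 0 ''
  9: (10,3) 0 ''
  10: (3,7) 1 'g'

[0, 2, 1, 1, 0, 2, 0, 1, 0, 0, 1]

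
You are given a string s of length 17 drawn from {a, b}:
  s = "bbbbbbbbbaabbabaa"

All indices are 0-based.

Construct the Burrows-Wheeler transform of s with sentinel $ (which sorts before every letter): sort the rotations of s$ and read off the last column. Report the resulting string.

rank  rotation            last
    0  $bbbbbbbbbaabbabaa  a
    1  a$bbbbbbbbbaabbaba  a
    2  aa$bbbbbbbbbaabbab  b
    3  aabbabaa$bbbbbbbbb  b
    4  abaa$bbbbbbbbbaabb  b
    5  abbabaa$bbbbbbbbba  a
    6  baa$bbbbbbbbbaabba  a
    7  baabbabaa$bbbbbbbb  b
    8  babaa$bbbbbbbbbaab  b
    9  bbaabbabaa$bbbbbbb  b
   10  bbabaa$bbbbbbbbbaa  a
   11  bbbaabbabaa$bbbbbb  b
   12  bbbbaabbabaa$bbbbb  b
   13  bbbbbaabbabaa$bbbb  b
   14  bbbbbbaabbabaa$bbb  b
   15  bbbbbbbaabbabaa$bb  b
   16  bbbbbbbbaabbabaa$b  b
   17  bbbbbbbbbaabbabaa$  $

aabbbaabbbabbbbbb$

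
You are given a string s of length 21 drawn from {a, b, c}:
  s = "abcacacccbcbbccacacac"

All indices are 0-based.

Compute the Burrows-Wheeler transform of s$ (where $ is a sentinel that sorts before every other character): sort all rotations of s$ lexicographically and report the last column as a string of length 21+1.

c$ccccccacbaaacbabcbca

rank  rotation                last
    0  $abcacacccbcbbccacacac  c
    1  abcacacccbcbbccacacac$  $
    2  ac$abcacacccbcbbccacac  c
    3  acac$abcacacccbcbbccac  c
    4  acacac$abcacacccbcbbcc  c
    5  acacccbcbbccacacac$abc  c
    6  acccbcbbccacacac$abcac  c
    7  bbccacacac$abcacacccbc  c
    8  bcacacccbcbbccacacac$a  a
    9  bcbbccacacac$abcacaccc  c
   10  bccacacac$abcacacccbcb  b
   11  c$abcacacccbcbbccacaca  a
   12  cac$abcacacccbcbbccaca  a
   13  cacac$abcacacccbcbbcca  a
   14  cacacac$abcacacccbcbbc  c
   15  cacacccbcbbccacacac$ab  b
   16  cacccbcbbccacacac$abca  a
   17  cbbccacacac$abcacacccb  b
   18  cbcbbccacacac$abcacacc  c
   19  ccacacac$abcacacccbcbb  b
   20  ccbcbbccacacac$abcacac  c
   21  cccbcbbccacacac$abcaca  a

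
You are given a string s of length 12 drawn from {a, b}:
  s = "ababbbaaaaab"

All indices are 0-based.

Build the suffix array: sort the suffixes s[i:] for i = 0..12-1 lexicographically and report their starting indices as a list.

[6, 7, 8, 9, 10, 0, 2, 11, 5, 1, 4, 3]

rank | idx | suffix
   0 |   6 | aaaaab
   1 |   7 | aaaab
   2 |   8 | aaab
   3 |   9 | aab
   4 |  10 | ab
   5 |   0 | ababbbaaaaab
   6 |   2 | abbbaaaaab
   7 |  11 | b
   8 |   5 | baaaaab
   9 |   1 | babbbaaaaab
  10 |   4 | bbaaaaab
  11 |   3 | bbbaaaaab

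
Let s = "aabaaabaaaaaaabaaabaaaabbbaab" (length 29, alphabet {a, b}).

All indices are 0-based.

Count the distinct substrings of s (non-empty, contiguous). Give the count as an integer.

rank→(start, suffix):
  0 → (7, 'aaaaaaabaaabaaaabbbaab')
  1 → (8, 'aaaaaabaaabaaaabbbaab')
  2 → (9, 'aaaaabaaabaaaabbbaab')
  3 → (10, 'aaaabaaabaaaabbbaab')
  4 → (19, 'aaaabbbaab')
  5 → (3, 'aaabaaaaaaabaaabaaaabbbaab')
  6 → (15, 'aaabaaaabbbaab')
  7 → (11, 'aaabaaabaaaabbbaab')
  8 → (20, 'aaabbbaab')
  9 → (26, 'aab')
  10 → (4, 'aabaaaaaaabaaabaaaabbbaab')
  11 → (16, 'aabaaaabbbaab')
  12 → (0, 'aabaaabaaaaaaabaaabaaaabbbaab')
  13 → (12, 'aabaaabaaaabbbaab')
  14 → (21, 'aabbbaab')
  15 → (27, 'ab')
  16 → (5, 'abaaaaaaabaaabaaaabbbaab')
  17 → (17, 'abaaaabbbaab')
  18 → (1, 'abaaabaaaaaaabaaabaaaabbbaab')
  19 → (13, 'abaaabaaaabbbaab')
  20 → (22, 'abbbaab')
  21 → (28, 'b')
  22 → (6, 'baaaaaaabaaabaaaabbbaab')
  23 → (18, 'baaaabbbaab')
  24 → (2, 'baaabaaaaaaabaaabaaaabbbaab')
  25 → (14, 'baaabaaaabbbaab')
  26 → (25, 'baab')
  27 → (24, 'bbaab')
  28 → (23, 'bbbaab')

SA = [7, 8, 9, 10, 19, 3, 15, 11, 20, 26, 4, 16, 0, 12, 21, 27, 5, 17, 1, 13, 22, 28, 6, 18, 2, 14, 25, 24, 23]
rank  pair      lcp
   1  s[7:],s[8:]  6  'aaaaaa'
   2  s[8:],s[9:]  5  'aaaaa'
   3  s[9:],s[10:]  4  'aaaa'
   4  s[10:],s[19:]  5  'aaaab'
   5  s[19:],s[3:]  3  'aaa'
   6  s[3:],s[15:]  8  'aaabaaaa'
   7  s[15:],s[11:]  7  'aaabaaa'
   8  s[11:],s[20:]  4  'aaab'
   9  s[20:],s[26:]  2  'aa'
  10  s[26:],s[4:]  3  'aab'
  11  s[4:],s[16:]  7  'aabaaaa'
  12  s[16:],s[0:]  6  'aabaaa'
  13  s[0:],s[12:]  11  'aabaaabaaaa'
  14  s[12:],s[21:]  3  'aab'
  15  s[21:],s[27:]  1  'a'
  16  s[27:],s[5:]  2  'ab'
  17  s[5:],s[17:]  6  'abaaaa'
  18  s[17:],s[1:]  5  'abaaa'
  19  s[1:],s[13:]  10  'abaaabaaaa'
  20  s[13:],s[22:]  2  'ab'
  21  s[22:],s[28:]  0  ''
  22  s[28:],s[6:]  1  'b'
  23  s[6:],s[18:]  5  'baaaa'
  24  s[18:],s[2:]  4  'baaa'
  25  s[2:],s[14:]  9  'baaabaaaa'
  26  s[14:],s[25:]  3  'baa'
  27  s[25:],s[24:]  1  'b'
  28  s[24:],s[23:]  2  'bb'

n(n+1)/2 = 29·30/2 = 435
Σ LCP = 0 + 6 + 5 + 4 + 5 + 3 + 8 + 7 + 4 + 2 + 3 + 7 + 6 + 11 + 3 + 1 + 2 + 6 + 5 + 10 + 2 + 0 + 1 + 5 + 4 + 9 + 3 + 1 + 2 = 125
distinct = 435 − 125 = 310

310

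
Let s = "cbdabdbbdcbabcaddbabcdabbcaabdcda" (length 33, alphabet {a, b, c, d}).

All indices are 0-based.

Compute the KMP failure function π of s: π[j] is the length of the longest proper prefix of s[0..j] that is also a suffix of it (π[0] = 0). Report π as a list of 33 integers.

[0, 0, 0, 0, 0, 0, 0, 0, 0, 1, 2, 0, 0, 1, 0, 0, 0, 0, 0, 0, 1, 0, 0, 0, 0, 1, 0, 0, 0, 0, 1, 0, 0]

π[0] = 0
j=1 s[j]='b': π[1]=0 (border '')
j=2 s[j]='d': π[2]=0 (border '')
j=3 s[j]='a': π[3]=0 (border '')
j=4 s[j]='b': π[4]=0 (border '')
j=5 s[j]='d': π[5]=0 (border '')
j=6 s[j]='b': π[6]=0 (border '')
j=7 s[j]='b': π[7]=0 (border '')
j=8 s[j]='d': π[8]=0 (border '')
j=9 s[j]='c': π[9]=1 (border 'c')
j=10 s[j]='b': π[10]=2 (border 'cb')
j=11 s[j]='a': k: 2→0; π[11]=0 (border '')
j=12 s[j]='b': π[12]=0 (border '')
j=13 s[j]='c': π[13]=1 (border 'c')
j=14 s[j]='a': k: 1→0; π[14]=0 (border '')
j=15 s[j]='d': π[15]=0 (border '')
j=16 s[j]='d': π[16]=0 (border '')
j=17 s[j]='b': π[17]=0 (border '')
j=18 s[j]='a': π[18]=0 (border '')
j=19 s[j]='b': π[19]=0 (border '')
j=20 s[j]='c': π[20]=1 (border 'c')
j=21 s[j]='d': k: 1→0; π[21]=0 (border '')
j=22 s[j]='a': π[22]=0 (border '')
j=23 s[j]='b': π[23]=0 (border '')
j=24 s[j]='b': π[24]=0 (border '')
j=25 s[j]='c': π[25]=1 (border 'c')
j=26 s[j]='a': k: 1→0; π[26]=0 (border '')
j=27 s[j]='a': π[27]=0 (border '')
j=28 s[j]='b': π[28]=0 (border '')
j=29 s[j]='d': π[29]=0 (border '')
j=30 s[j]='c': π[30]=1 (border 'c')
j=31 s[j]='d': k: 1→0; π[31]=0 (border '')
j=32 s[j]='a': π[32]=0 (border '')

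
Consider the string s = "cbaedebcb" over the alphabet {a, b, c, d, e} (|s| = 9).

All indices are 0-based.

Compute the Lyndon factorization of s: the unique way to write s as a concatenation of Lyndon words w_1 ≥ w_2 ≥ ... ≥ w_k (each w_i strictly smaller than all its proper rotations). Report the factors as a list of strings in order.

["c", "b", "aedebcb"]

emit factor 1: 'c' (i=0, period=1)
emit factor 2: 'b' (i=1, period=1)
emit factor 3: 'aedebcb' (i=2, period=7)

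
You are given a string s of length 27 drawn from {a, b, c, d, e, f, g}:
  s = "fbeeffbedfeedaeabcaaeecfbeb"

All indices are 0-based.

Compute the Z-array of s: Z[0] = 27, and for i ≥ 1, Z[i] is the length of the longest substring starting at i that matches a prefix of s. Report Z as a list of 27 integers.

[27, 0, 0, 0, 1, 3, 0, 0, 0, 1, 0, 0, 0, 0, 0, 0, 0, 0, 0, 0, 0, 0, 0, 3, 0, 0, 0]

Z[0]=27
i=1: i≥r, start 0; Z[1]=0
i=2: i≥r, start 0; Z[2]=0
i=3: i≥r, start 0; Z[3]=0
i=4: i≥r, start 0; Z[4]=1 extend→box=[4,5)
i=5: i≥r, start 0; Z[5]=3 extend→box=[5,8)
i=6: min(r-i=2, Z[1]=0)=0; Z[6]=0
i=7: min(r-i=1, Z[2]=0)=0; Z[7]=0
i=8: i≥r, start 0; Z[8]=0
i=9: i≥r, start 0; Z[9]=1 extend→box=[9,10)
i=10: i≥r, start 0; Z[10]=0
i=11: i≥r, start 0; Z[11]=0
i=12: i≥r, start 0; Z[12]=0
i=13: i≥r, start 0; Z[13]=0
i=14: i≥r, start 0; Z[14]=0
i=15: i≥r, start 0; Z[15]=0
i=16: i≥r, start 0; Z[16]=0
i=17: i≥r, start 0; Z[17]=0
i=18: i≥r, start 0; Z[18]=0
i=19: i≥r, start 0; Z[19]=0
i=20: i≥r, start 0; Z[20]=0
i=21: i≥r, start 0; Z[21]=0
i=22: i≥r, start 0; Z[22]=0
i=23: i≥r, start 0; Z[23]=3 extend→box=[23,26)
i=24: min(r-i=2, Z[1]=0)=0; Z[24]=0
i=25: min(r-i=1, Z[2]=0)=0; Z[25]=0
i=26: i≥r, start 0; Z[26]=0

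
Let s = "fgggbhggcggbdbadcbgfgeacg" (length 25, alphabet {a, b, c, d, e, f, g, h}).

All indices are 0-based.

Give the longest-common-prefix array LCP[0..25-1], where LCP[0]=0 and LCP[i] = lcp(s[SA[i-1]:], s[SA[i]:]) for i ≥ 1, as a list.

[0, 1, 0, 1, 1, 1, 0, 1, 2, 0, 1, 0, 0, 2, 0, 1, 2, 1, 1, 1, 1, 3, 2, 2, 0]

sorted suffixes:
  #0 SA[0]=22  'acg'
  #1 SA[1]=14  'adcbgfgeacg'
  #2 SA[2]=13  'badcbgfgeacg'
  #3 SA[3]=11  'bdbadcbgfgeacg'
  #4 SA[4]=17  'bgfgeacg'
  #5 SA[5]=4  'bhggcggbdbadcbgfgeacg'
  #6 SA[6]=16  'cbgfgeacg'
  #7 SA[7]=23  'cg'
  #8 SA[8]=8  'cggbdbadcbgfgeacg'
  #9 SA[9]=12  'dbadcbgfgeacg'
  #10 SA[10]=15  'dcbgfgeacg'
  #11 SA[11]=21  'eacg'
  #12 SA[12]=19  'fgeacg'
  #13 SA[13]=0  'fgggbhggcggbdbadcbgfgeacg'
  #14 SA[14]=24  'g'
  #15 SA[15]=10  'gbdbadcbgfgeacg'
  #16 SA[16]=3  'gbhggcggbdbadcbgfgeacg'
  #17 SA[17]=7  'gcggbdbadcbgfgeacg'
  #18 SA[18]=20  'geacg'
  #19 SA[19]=18  'gfgeacg'
  #20 SA[20]=9  'ggbdbadcbgfgeacg'
  #21 SA[21]=2  'ggbhggcggbdbadcbgfgeacg'
  #22 SA[22]=6  'ggcggbdbadcbgfgeacg'
  #23 SA[23]=1  'gggbhggcggbdbadcbgfgeacg'
  #24 SA[24]=5  'hggcggbdbadcbgfgeacg'

SA = [22, 14, 13, 11, 17, 4, 16, 23, 8, 12, 15, 21, 19, 0, 24, 10, 3, 7, 20, 18, 9, 2, 6, 1, 5]
rank  pair      lcp
   1  s[22:],s[14:]  1  'a'
   2  s[14:],s[13:]  0  ''
   3  s[13:],s[11:]  1  'b'
   4  s[11:],s[17:]  1  'b'
   5  s[17:],s[4:]  1  'b'
   6  s[4:],s[16:]  0  ''
   7  s[16:],s[23:]  1  'c'
   8  s[23:],s[8:]  2  'cg'
   9  s[8:],s[12:]  0  ''
  10  s[12:],s[15:]  1  'd'
  11  s[15:],s[21:]  0  ''
  12  s[21:],s[19:]  0  ''
  13  s[19:],s[0:]  2  'fg'
  14  s[0:],s[24:]  0  ''
  15  s[24:],s[10:]  1  'g'
  16  s[10:],s[3:]  2  'gb'
  17  s[3:],s[7:]  1  'g'
  18  s[7:],s[20:]  1  'g'
  19  s[20:],s[18:]  1  'g'
  20  s[18:],s[9:]  1  'g'
  21  s[9:],s[2:]  3  'ggb'
  22  s[2:],s[6:]  2  'gg'
  23  s[6:],s[1:]  2  'gg'
  24  s[1:],s[5:]  0  ''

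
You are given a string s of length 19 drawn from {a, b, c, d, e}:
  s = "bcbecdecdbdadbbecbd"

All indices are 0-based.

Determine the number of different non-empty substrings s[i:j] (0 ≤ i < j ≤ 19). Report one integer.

rank→(start, suffix):
  0 → (11, 'adbbecbd')
  1 → (13, 'bbecbd')
  2 → (0, 'bcbecdecdbdadbbecbd')
  3 → (17, 'bd')
  4 → (9, 'bdadbbecbd')
  5 → (14, 'becbd')
  6 → (2, 'becdecdbdadbbecbd')
  7 → (16, 'cbd')
  8 → (1, 'cbecdecdbdadbbecbd')
  9 → (7, 'cdbdadbbecbd')
  10 → (4, 'cdecdbdadbbecbd')
  11 → (18, 'd')
  12 → (10, 'dadbbecbd')
  13 → (12, 'dbbecbd')
  14 → (8, 'dbdadbbecbd')
  15 → (5, 'decdbdadbbecbd')
  16 → (15, 'ecbd')
  17 → (6, 'ecdbdadbbecbd')
  18 → (3, 'ecdecdbdadbbecbd')

SA = [11, 13, 0, 17, 9, 14, 2, 16, 1, 7, 4, 18, 10, 12, 8, 5, 15, 6, 3]
[i] adj suffixes → lcp
  [1] 11/13 → 0 ('')
  [2] 13/0 → 1 ('b')
  [3] 0/17 → 1 ('b')
  [4] 17/9 → 2 ('bd')
  [5] 9/14 → 1 ('b')
  [6] 14/2 → 3 ('bec')
  [7] 2/16 → 0 ('')
  [8] 16/1 → 2 ('cb')
  [9] 1/7 → 1 ('c')
  [10] 7/4 → 2 ('cd')
  [11] 4/18 → 0 ('')
  [12] 18/10 → 1 ('d')
  [13] 10/12 → 1 ('d')
  [14] 12/8 → 2 ('db')
  [15] 8/5 → 1 ('d')
  [16] 5/15 → 0 ('')
  [17] 15/6 → 2 ('ec')
  [18] 6/3 → 3 ('ecd')

n(n+1)/2 = 19·20/2 = 190
Σ LCP = 0 + 0 + 1 + 1 + 2 + 1 + 3 + 0 + 2 + 1 + 2 + 0 + 1 + 1 + 2 + 1 + 0 + 2 + 3 = 23
distinct = 190 − 23 = 167

167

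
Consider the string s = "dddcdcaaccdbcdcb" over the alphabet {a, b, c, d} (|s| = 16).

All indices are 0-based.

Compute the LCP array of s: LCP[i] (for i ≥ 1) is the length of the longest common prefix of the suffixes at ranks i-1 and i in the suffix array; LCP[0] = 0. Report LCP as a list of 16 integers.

rank→(start, suffix):
  0 → (6, 'aaccdbcdcb')
  1 → (7, 'accdbcdcb')
  2 → (15, 'b')
  3 → (11, 'bcdcb')
  4 → (5, 'caaccdbcdcb')
  5 → (14, 'cb')
  6 → (8, 'ccdbcdcb')
  7 → (9, 'cdbcdcb')
  8 → (3, 'cdcaaccdbcdcb')
  9 → (12, 'cdcb')
  10 → (10, 'dbcdcb')
  11 → (4, 'dcaaccdbcdcb')
  12 → (13, 'dcb')
  13 → (2, 'dcdcaaccdbcdcb')
  14 → (1, 'ddcdcaaccdbcdcb')
  15 → (0, 'dddcdcaaccdbcdcb')

SA = [6, 7, 15, 11, 5, 14, 8, 9, 3, 12, 10, 4, 13, 2, 1, 0]
i: (SA[i-1],SA[i]) lcp shared
  1: (6,7) 1 'a'
  2: (7,15) 0 ''
  3: (15,11) 1 'b'
  4: (11,5) 0 ''
  5: (5,14) 1 'c'
  6: (14,8) 1 'c'
  7: (8,9) 1 'c'
  8: (9,3) 2 'cd'
  9: (3,12) 3 'cdc'
  10: (12,10) 0 ''
  11: (10,4) 1 'd'
  12: (4,13) 2 'dc'
  13: (13,2) 2 'dc'
  14: (2,1) 1 'd'
  15: (1,0) 2 'dd'

[0, 1, 0, 1, 0, 1, 1, 1, 2, 3, 0, 1, 2, 2, 1, 2]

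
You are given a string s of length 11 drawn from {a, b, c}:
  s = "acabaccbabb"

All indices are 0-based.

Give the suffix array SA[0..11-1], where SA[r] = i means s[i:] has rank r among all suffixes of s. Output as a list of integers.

rank | idx | suffix
   0 |   2 | abaccbabb
   1 |   8 | abb
   2 |   0 | acabaccbabb
   3 |   4 | accbabb
   4 |  10 | b
   5 |   7 | babb
   6 |   3 | baccbabb
   7 |   9 | bb
   8 |   1 | cabaccbabb
   9 |   6 | cbabb
  10 |   5 | ccbabb

[2, 8, 0, 4, 10, 7, 3, 9, 1, 6, 5]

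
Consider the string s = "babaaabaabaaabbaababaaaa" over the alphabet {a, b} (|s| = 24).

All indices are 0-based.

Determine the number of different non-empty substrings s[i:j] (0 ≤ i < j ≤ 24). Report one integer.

rank→(start, suffix):
  0 → (23, 'a')
  1 → (22, 'aa')
  2 → (21, 'aaa')
  3 → (20, 'aaaa')
  4 → (3, 'aaabaabaaabbaababaaaa')
  5 → (10, 'aaabbaababaaaa')
  6 → (7, 'aabaaabbaababaaaa')
  7 → (4, 'aabaabaaabbaababaaaa')
  8 → (15, 'aababaaaa')
  9 → (11, 'aabbaababaaaa')
  10 → (18, 'abaaaa')
  11 → (1, 'abaaabaabaaabbaababaaaa')
  12 → (8, 'abaaabbaababaaaa')
  13 → (5, 'abaabaaabbaababaaaa')
  14 → (16, 'ababaaaa')
  15 → (12, 'abbaababaaaa')
  16 → (19, 'baaaa')
  17 → (2, 'baaabaabaaabbaababaaaa')
  18 → (9, 'baaabbaababaaaa')
  19 → (6, 'baabaaabbaababaaaa')
  20 → (14, 'baababaaaa')
  21 → (17, 'babaaaa')
  22 → (0, 'babaaabaabaaabbaababaaaa')
  23 → (13, 'bbaababaaaa')

SA = [23, 22, 21, 20, 3, 10, 7, 4, 15, 11, 18, 1, 8, 5, 16, 12, 19, 2, 9, 6, 14, 17, 0, 13]
[i] adj suffixes → lcp
  [1] 23/22 → 1 ('a')
  [2] 22/21 → 2 ('aa')
  [3] 21/20 → 3 ('aaa')
  [4] 20/3 → 3 ('aaa')
  [5] 3/10 → 4 ('aaab')
  [6] 10/7 → 2 ('aa')
  [7] 7/4 → 5 ('aabaa')
  [8] 4/15 → 4 ('aaba')
  [9] 15/11 → 3 ('aab')
  [10] 11/18 → 1 ('a')
  [11] 18/1 → 5 ('abaaa')
  [12] 1/8 → 6 ('abaaab')
  [13] 8/5 → 4 ('abaa')
  [14] 5/16 → 3 ('aba')
  [15] 16/12 → 2 ('ab')
  [16] 12/19 → 0 ('')
  [17] 19/2 → 4 ('baaa')
  [18] 2/9 → 5 ('baaab')
  [19] 9/6 → 3 ('baa')
  [20] 6/14 → 5 ('baaba')
  [21] 14/17 → 2 ('ba')
  [22] 17/0 → 6 ('babaaa')
  [23] 0/13 → 1 ('b')

n(n+1)/2 = 24·25/2 = 300
Σ LCP = 0 + 1 + 2 + 3 + 3 + 4 + 2 + 5 + 4 + 3 + 1 + 5 + 6 + 4 + 3 + 2 + 0 + 4 + 5 + 3 + 5 + 2 + 6 + 1 = 74
distinct = 300 − 74 = 226

226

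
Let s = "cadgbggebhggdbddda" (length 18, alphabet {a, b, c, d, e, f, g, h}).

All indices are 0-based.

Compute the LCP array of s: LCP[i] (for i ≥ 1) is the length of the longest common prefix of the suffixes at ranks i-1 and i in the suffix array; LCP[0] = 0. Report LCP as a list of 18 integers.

rank→(start, suffix):
  0 → (17, 'a')
  1 → (1, 'adgbggebhggdbddda')
  2 → (13, 'bddda')
  3 → (4, 'bggebhggdbddda')
  4 → (8, 'bhggdbddda')
  5 → (0, 'cadgbggebhggdbddda')
  6 → (16, 'da')
  7 → (12, 'dbddda')
  8 → (15, 'dda')
  9 → (14, 'ddda')
  10 → (2, 'dgbggebhggdbddda')
  11 → (7, 'ebhggdbddda')
  12 → (3, 'gbggebhggdbddda')
  13 → (11, 'gdbddda')
  14 → (6, 'gebhggdbddda')
  15 → (10, 'ggdbddda')
  16 → (5, 'ggebhggdbddda')
  17 → (9, 'hggdbddda')

SA = [17, 1, 13, 4, 8, 0, 16, 12, 15, 14, 2, 7, 3, 11, 6, 10, 5, 9]
[i] adj suffixes → lcp
  [1] 17/1 → 1 ('a')
  [2] 1/13 → 0 ('')
  [3] 13/4 → 1 ('b')
  [4] 4/8 → 1 ('b')
  [5] 8/0 → 0 ('')
  [6] 0/16 → 0 ('')
  [7] 16/12 → 1 ('d')
  [8] 12/15 → 1 ('d')
  [9] 15/14 → 2 ('dd')
  [10] 14/2 → 1 ('d')
  [11] 2/7 → 0 ('')
  [12] 7/3 → 0 ('')
  [13] 3/11 → 1 ('g')
  [14] 11/6 → 1 ('g')
  [15] 6/10 → 1 ('g')
  [16] 10/5 → 2 ('gg')
  [17] 5/9 → 0 ('')

[0, 1, 0, 1, 1, 0, 0, 1, 1, 2, 1, 0, 0, 1, 1, 1, 2, 0]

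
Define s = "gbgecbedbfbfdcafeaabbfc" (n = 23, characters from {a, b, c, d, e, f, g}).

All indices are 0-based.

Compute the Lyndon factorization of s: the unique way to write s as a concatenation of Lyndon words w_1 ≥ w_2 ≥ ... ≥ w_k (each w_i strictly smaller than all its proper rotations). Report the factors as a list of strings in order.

["g", "bgec", "bedbfbfdc", "afe", "aabbfc"]

emit factor 1: 'g' (i=0, period=1)
emit factor 2: 'bgec' (i=1, period=4)
emit factor 3: 'bedbfbfdc' (i=5, period=9)
emit factor 4: 'afe' (i=14, period=3)
emit factor 5: 'aabbfc' (i=17, period=6)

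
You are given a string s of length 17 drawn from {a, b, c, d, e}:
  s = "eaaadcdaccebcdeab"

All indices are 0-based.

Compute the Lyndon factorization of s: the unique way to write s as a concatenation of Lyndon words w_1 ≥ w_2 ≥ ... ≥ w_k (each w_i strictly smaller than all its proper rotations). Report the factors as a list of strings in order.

emit factor 1: 'e' (i=0, period=1)
emit factor 2: 'aaadcdaccebcdeab' (i=1, period=16)

["e", "aaadcdaccebcdeab"]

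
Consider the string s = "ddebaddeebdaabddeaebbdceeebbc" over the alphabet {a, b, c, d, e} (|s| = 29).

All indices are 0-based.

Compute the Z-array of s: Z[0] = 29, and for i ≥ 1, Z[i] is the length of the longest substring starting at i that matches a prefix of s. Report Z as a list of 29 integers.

[29, 1, 0, 0, 0, 3, 1, 0, 0, 0, 1, 0, 0, 0, 3, 1, 0, 0, 0, 0, 0, 1, 0, 0, 0, 0, 0, 0, 0]

Z[0]=29
i=1: fresh scan; Z[1]=1 grow→box=[1,2)
i=2: fresh scan; Z[2]=0
i=3: fresh scan; Z[3]=0
i=4: fresh scan; Z[4]=0
i=5: fresh scan; Z[5]=3 grow→box=[5,8)
i=6: min(r-i=2, Z[1]=1)=1; Z[6]=1
i=7: min(r-i=1, Z[2]=0)=0; Z[7]=0
i=8: fresh scan; Z[8]=0
i=9: fresh scan; Z[9]=0
i=10: fresh scan; Z[10]=1 grow→box=[10,11)
i=11: fresh scan; Z[11]=0
i=12: fresh scan; Z[12]=0
i=13: fresh scan; Z[13]=0
i=14: fresh scan; Z[14]=3 grow→box=[14,17)
i=15: min(r-i=2, Z[1]=1)=1; Z[15]=1
i=16: min(r-i=1, Z[2]=0)=0; Z[16]=0
i=17: fresh scan; Z[17]=0
i=18: fresh scan; Z[18]=0
i=19: fresh scan; Z[19]=0
i=20: fresh scan; Z[20]=0
i=21: fresh scan; Z[21]=1 grow→box=[21,22)
i=22: fresh scan; Z[22]=0
i=23: fresh scan; Z[23]=0
i=24: fresh scan; Z[24]=0
i=25: fresh scan; Z[25]=0
i=26: fresh scan; Z[26]=0
i=27: fresh scan; Z[27]=0
i=28: fresh scan; Z[28]=0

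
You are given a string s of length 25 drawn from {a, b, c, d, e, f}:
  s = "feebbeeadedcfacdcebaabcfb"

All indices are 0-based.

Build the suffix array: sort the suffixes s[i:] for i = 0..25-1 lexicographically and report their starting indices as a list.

sorted suffixes:
  #0 SA[0]=19  'aabcfb'
  #1 SA[1]=20  'abcfb'
  #2 SA[2]=13  'acdcebaabcfb'
  #3 SA[3]=7  'adedcfacdcebaabcfb'
  #4 SA[4]=24  'b'
  #5 SA[5]=18  'baabcfb'
  #6 SA[6]=3  'bbeeadedcfacdcebaabcfb'
  #7 SA[7]=21  'bcfb'
  #8 SA[8]=4  'beeadedcfacdcebaabcfb'
  #9 SA[9]=14  'cdcebaabcfb'
  #10 SA[10]=16  'cebaabcfb'
  #11 SA[11]=11  'cfacdcebaabcfb'
  #12 SA[12]=22  'cfb'
  #13 SA[13]=15  'dcebaabcfb'
  #14 SA[14]=10  'dcfacdcebaabcfb'
  #15 SA[15]=8  'dedcfacdcebaabcfb'
  #16 SA[16]=6  'eadedcfacdcebaabcfb'
  #17 SA[17]=17  'ebaabcfb'
  #18 SA[18]=2  'ebbeeadedcfacdcebaabcfb'
  #19 SA[19]=9  'edcfacdcebaabcfb'
  #20 SA[20]=5  'eeadedcfacdcebaabcfb'
  #21 SA[21]=1  'eebbeeadedcfacdcebaabcfb'
  #22 SA[22]=12  'facdcebaabcfb'
  #23 SA[23]=23  'fb'
  #24 SA[24]=0  'feebbeeadedcfacdcebaabcfb'

[19, 20, 13, 7, 24, 18, 3, 21, 4, 14, 16, 11, 22, 15, 10, 8, 6, 17, 2, 9, 5, 1, 12, 23, 0]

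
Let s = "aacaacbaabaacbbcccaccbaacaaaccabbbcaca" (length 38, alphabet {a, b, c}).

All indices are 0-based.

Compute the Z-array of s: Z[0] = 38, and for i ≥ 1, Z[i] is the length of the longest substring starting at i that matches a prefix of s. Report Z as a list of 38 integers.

Z[0]=38
i=1: outside box; Z[1]=1 scan→box=[1,2)
i=2: outside box; Z[2]=0
i=3: outside box; Z[3]=3 scan→box=[3,6)
i=4: min(r-i=2, Z[1]=1)=1; Z[4]=1
i=5: min(r-i=1, Z[2]=0)=0; Z[5]=0
i=6: outside box; Z[6]=0
i=7: outside box; Z[7]=2 scan→box=[7,9)
i=8: min(r-i=1, Z[1]=1)=1; Z[8]=1
i=9: outside box; Z[9]=0
i=10: outside box; Z[10]=3 scan→box=[10,13)
i=11: min(r-i=2, Z[1]=1)=1; Z[11]=1
i=12: min(r-i=1, Z[2]=0)=0; Z[12]=0
i=13: outside box; Z[13]=0
i=14: outside box; Z[14]=0
i=15: outside box; Z[15]=0
i=16: outside box; Z[16]=0
i=17: outside box; Z[17]=0
i=18: outside box; Z[18]=1 scan→box=[18,19)
i=19: outside box; Z[19]=0
i=20: outside box; Z[20]=0
i=21: outside box; Z[21]=0
i=22: outside box; Z[22]=5 scan→box=[22,27)
i=23: min(r-i=4, Z[1]=1)=1; Z[23]=1
i=24: min(r-i=3, Z[2]=0)=0; Z[24]=0
i=25: min(r-i=2, Z[3]=3)=2; Z[25]=2
i=26: min(r-i=1, Z[4]=1)=1; Z[26]=3 scan→box=[26,29)
i=27: min(r-i=2, Z[1]=1)=1; Z[27]=1
i=28: min(r-i=1, Z[2]=0)=0; Z[28]=0
i=29: outside box; Z[29]=0
i=30: outside box; Z[30]=1 scan→box=[30,31)
i=31: outside box; Z[31]=0
i=32: outside box; Z[32]=0
i=33: outside box; Z[33]=0
i=34: outside box; Z[34]=0
i=35: outside box; Z[35]=1 scan→box=[35,36)
i=36: outside box; Z[36]=0
i=37: outside box; Z[37]=1 scan→box=[37,38)

[38, 1, 0, 3, 1, 0, 0, 2, 1, 0, 3, 1, 0, 0, 0, 0, 0, 0, 1, 0, 0, 0, 5, 1, 0, 2, 3, 1, 0, 0, 1, 0, 0, 0, 0, 1, 0, 1]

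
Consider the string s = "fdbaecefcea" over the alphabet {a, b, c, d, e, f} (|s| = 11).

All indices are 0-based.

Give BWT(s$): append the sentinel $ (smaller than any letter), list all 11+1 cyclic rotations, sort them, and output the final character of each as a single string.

aebdfefcace$

rank  rotation      last
    0  $fdbaecefcea  a
    1  a$fdbaecefce  e
    2  aecefcea$fdb  b
    3  baecefcea$fd  d
    4  cea$fdbaecef  f
    5  cefcea$fdbae  e
    6  dbaecefcea$f  f
    7  ea$fdbaecefc  c
    8  ecefcea$fdba  a
    9  efcea$fdbaec  c
   10  fcea$fdbaece  e
   11  fdbaecefcea$  $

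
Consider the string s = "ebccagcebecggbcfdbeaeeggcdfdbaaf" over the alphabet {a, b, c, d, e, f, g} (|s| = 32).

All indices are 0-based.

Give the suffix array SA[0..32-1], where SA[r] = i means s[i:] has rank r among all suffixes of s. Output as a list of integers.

sorted suffixes:
  #0 SA[0]=29  'aaf'
  #1 SA[1]=19  'aeeggcdfdbaaf'
  #2 SA[2]=30  'af'
  #3 SA[3]=4  'agcebecggbcfdbeaeeggcdfdbaaf'
  #4 SA[4]=28  'baaf'
  #5 SA[5]=1  'bccagcebecggbcfdbeaeeggcdfdbaaf'
  #6 SA[6]=13  'bcfdbeaeeggcdfdbaaf'
  #7 SA[7]=17  'beaeeggcdfdbaaf'
  #8 SA[8]=8  'becggbcfdbeaeeggcdfdbaaf'
  #9 SA[9]=3  'cagcebecggbcfdbeaeeggcdfdbaaf'
  #10 SA[10]=2  'ccagcebecggbcfdbeaeeggcdfdbaaf'
  #11 SA[11]=24  'cdfdbaaf'
  #12 SA[12]=6  'cebecggbcfdbeaeeggcdfdbaaf'
  #13 SA[13]=14  'cfdbeaeeggcdfdbaaf'
  #14 SA[14]=10  'cggbcfdbeaeeggcdfdbaaf'
  #15 SA[15]=27  'dbaaf'
  #16 SA[16]=16  'dbeaeeggcdfdbaaf'
  #17 SA[17]=25  'dfdbaaf'
  #18 SA[18]=18  'eaeeggcdfdbaaf'
  #19 SA[19]=0  'ebccagcebecggbcfdbeaeeggcdfdbaaf'
  #20 SA[20]=7  'ebecggbcfdbeaeeggcdfdbaaf'
  #21 SA[21]=9  'ecggbcfdbeaeeggcdfdbaaf'
  #22 SA[22]=20  'eeggcdfdbaaf'
  #23 SA[23]=21  'eggcdfdbaaf'
  #24 SA[24]=31  'f'
  #25 SA[25]=26  'fdbaaf'
  #26 SA[26]=15  'fdbeaeeggcdfdbaaf'
  #27 SA[27]=12  'gbcfdbeaeeggcdfdbaaf'
  #28 SA[28]=23  'gcdfdbaaf'
  #29 SA[29]=5  'gcebecggbcfdbeaeeggcdfdbaaf'
  #30 SA[30]=11  'ggbcfdbeaeeggcdfdbaaf'
  #31 SA[31]=22  'ggcdfdbaaf'

[29, 19, 30, 4, 28, 1, 13, 17, 8, 3, 2, 24, 6, 14, 10, 27, 16, 25, 18, 0, 7, 9, 20, 21, 31, 26, 15, 12, 23, 5, 11, 22]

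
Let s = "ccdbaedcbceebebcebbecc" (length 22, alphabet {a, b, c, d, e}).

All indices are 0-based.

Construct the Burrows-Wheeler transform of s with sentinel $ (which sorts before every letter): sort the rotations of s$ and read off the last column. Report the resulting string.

rank  rotation                 last
    0  $ccdbaedcbceebebcebbecc  c
    1  aedcbceebebcebbecc$ccdb  b
    2  baedcbceebebcebbecc$ccd  d
    3  bbecc$ccdbaedcbceebebce  e
    4  bcebbecc$ccdbaedcbceebe  e
    5  bceebebcebbecc$ccdbaedc  c
    6  bebcebbecc$ccdbaedcbcee  e
    7  becc$ccdbaedcbceebebceb  b
    8  c$ccdbaedcbceebebcebbec  c
    9  cbceebebcebbecc$ccdbaed  d
   10  cc$ccdbaedcbceebebcebbe  e
   11  ccdbaedcbceebebcebbecc$  $
   12  cdbaedcbceebebcebbecc$c  c
   13  cebbecc$ccdbaedcbceebeb  b
   14  ceebebcebbecc$ccdbaedcb  b
   15  dbaedcbceebebcebbecc$cc  c
   16  dcbceebebcebbecc$ccdbae  e
   17  ebbecc$ccdbaedcbceebebc  c
   18  ebcebbecc$ccdbaedcbceeb  b
   19  ebebcebbecc$ccdbaedcbce  e
   20  ecc$ccdbaedcbceebebcebb  b
   21  edcbceebebcebbecc$ccdba  a
   22  eebebcebbecc$ccdbaedcbc  c

cbdeecebcde$cbbcecbebac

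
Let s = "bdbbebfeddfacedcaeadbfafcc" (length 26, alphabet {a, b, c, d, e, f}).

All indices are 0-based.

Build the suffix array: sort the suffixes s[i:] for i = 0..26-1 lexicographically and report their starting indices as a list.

sorted suffixes:
  #0 SA[0]=11  'acedcaeadbfafcc'
  #1 SA[1]=18  'adbfafcc'
  #2 SA[2]=16  'aeadbfafcc'
  #3 SA[3]=22  'afcc'
  #4 SA[4]=2  'bbebfeddfacedcaeadbfafcc'
  #5 SA[5]=0  'bdbbebfeddfacedcaeadbfafcc'
  #6 SA[6]=3  'bebfeddfacedcaeadbfafcc'
  #7 SA[7]=20  'bfafcc'
  #8 SA[8]=5  'bfeddfacedcaeadbfafcc'
  #9 SA[9]=25  'c'
  #10 SA[10]=15  'caeadbfafcc'
  #11 SA[11]=24  'cc'
  #12 SA[12]=12  'cedcaeadbfafcc'
  #13 SA[13]=1  'dbbebfeddfacedcaeadbfafcc'
  #14 SA[14]=19  'dbfafcc'
  #15 SA[15]=14  'dcaeadbfafcc'
  #16 SA[16]=8  'ddfacedcaeadbfafcc'
  #17 SA[17]=9  'dfacedcaeadbfafcc'
  #18 SA[18]=17  'eadbfafcc'
  #19 SA[19]=4  'ebfeddfacedcaeadbfafcc'
  #20 SA[20]=13  'edcaeadbfafcc'
  #21 SA[21]=7  'eddfacedcaeadbfafcc'
  #22 SA[22]=10  'facedcaeadbfafcc'
  #23 SA[23]=21  'fafcc'
  #24 SA[24]=23  'fcc'
  #25 SA[25]=6  'feddfacedcaeadbfafcc'

[11, 18, 16, 22, 2, 0, 3, 20, 5, 25, 15, 24, 12, 1, 19, 14, 8, 9, 17, 4, 13, 7, 10, 21, 23, 6]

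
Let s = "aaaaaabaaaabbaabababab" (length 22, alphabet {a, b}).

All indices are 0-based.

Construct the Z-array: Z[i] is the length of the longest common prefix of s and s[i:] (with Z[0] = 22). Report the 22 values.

Z[0]=22
i=1: fresh scan; Z[1]=5 scan→box=[1,6)
i=2: min(r-i=4, Z[1]=5)=4; Z[2]=4
i=3: min(r-i=3, Z[2]=4)=3; Z[3]=3
i=4: min(r-i=2, Z[3]=3)=2; Z[4]=2
i=5: min(r-i=1, Z[4]=2)=1; Z[5]=1
i=6: fresh scan; Z[6]=0
i=7: fresh scan; Z[7]=4 scan→box=[7,11)
i=8: min(r-i=3, Z[1]=5)=3; Z[8]=3
i=9: min(r-i=2, Z[2]=4)=2; Z[9]=2
i=10: min(r-i=1, Z[3]=3)=1; Z[10]=1
i=11: fresh scan; Z[11]=0
i=12: fresh scan; Z[12]=0
i=13: fresh scan; Z[13]=2 scan→box=[13,15)
i=14: min(r-i=1, Z[1]=5)=1; Z[14]=1
i=15: fresh scan; Z[15]=0
i=16: fresh scan; Z[16]=1 scan→box=[16,17)
i=17: fresh scan; Z[17]=0
i=18: fresh scan; Z[18]=1 scan→box=[18,19)
i=19: fresh scan; Z[19]=0
i=20: fresh scan; Z[20]=1 scan→box=[20,21)
i=21: fresh scan; Z[21]=0

[22, 5, 4, 3, 2, 1, 0, 4, 3, 2, 1, 0, 0, 2, 1, 0, 1, 0, 1, 0, 1, 0]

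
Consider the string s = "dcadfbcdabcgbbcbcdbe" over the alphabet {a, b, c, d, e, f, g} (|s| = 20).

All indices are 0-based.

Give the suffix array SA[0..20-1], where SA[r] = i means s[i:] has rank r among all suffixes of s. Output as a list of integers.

[8, 2, 12, 13, 5, 15, 9, 18, 1, 14, 6, 16, 10, 7, 17, 0, 3, 19, 4, 11]

rank | idx | suffix
   0 |   8 | abcgbbcbcdbe
   1 |   2 | adfbcdabcgbbcbcdbe
   2 |  12 | bbcbcdbe
   3 |  13 | bcbcdbe
   4 |   5 | bcdabcgbbcbcdbe
   5 |  15 | bcdbe
   6 |   9 | bcgbbcbcdbe
   7 |  18 | be
   8 |   1 | cadfbcdabcgbbcbcdbe
   9 |  14 | cbcdbe
  10 |   6 | cdabcgbbcbcdbe
  11 |  16 | cdbe
  12 |  10 | cgbbcbcdbe
  13 |   7 | dabcgbbcbcdbe
  14 |  17 | dbe
  15 |   0 | dcadfbcdabcgbbcbcdbe
  16 |   3 | dfbcdabcgbbcbcdbe
  17 |  19 | e
  18 |   4 | fbcdabcgbbcbcdbe
  19 |  11 | gbbcbcdbe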